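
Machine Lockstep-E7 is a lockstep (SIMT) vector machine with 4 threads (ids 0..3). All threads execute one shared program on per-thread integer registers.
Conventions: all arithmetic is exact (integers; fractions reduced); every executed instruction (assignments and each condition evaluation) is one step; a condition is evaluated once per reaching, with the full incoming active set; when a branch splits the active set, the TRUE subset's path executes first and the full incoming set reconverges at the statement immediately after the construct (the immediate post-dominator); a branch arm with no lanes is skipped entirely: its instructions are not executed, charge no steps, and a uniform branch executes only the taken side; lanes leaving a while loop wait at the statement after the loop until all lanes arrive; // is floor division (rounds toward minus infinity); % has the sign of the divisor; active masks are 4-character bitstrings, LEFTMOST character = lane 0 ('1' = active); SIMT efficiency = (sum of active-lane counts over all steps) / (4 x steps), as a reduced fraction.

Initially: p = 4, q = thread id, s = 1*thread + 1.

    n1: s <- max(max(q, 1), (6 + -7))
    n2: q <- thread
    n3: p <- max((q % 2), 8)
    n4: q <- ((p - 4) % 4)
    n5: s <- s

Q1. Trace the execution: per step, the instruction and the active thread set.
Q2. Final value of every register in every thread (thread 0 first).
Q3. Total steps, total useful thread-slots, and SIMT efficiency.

step 0: s <- max(max(q, 1), (6 + -7)) 1111
step 1: q <- thread                  1111
step 2: p <- max((q % 2), 8)         1111
step 3: q <- ((p - 4) % 4)           1111
step 4: s <- s                       1111

Answer: 5 steps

p: 8,8,8,8
q: 0,0,0,0
s: 1,1,2,3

steps = 5; useful = 20; efficiency = 20/20 = 1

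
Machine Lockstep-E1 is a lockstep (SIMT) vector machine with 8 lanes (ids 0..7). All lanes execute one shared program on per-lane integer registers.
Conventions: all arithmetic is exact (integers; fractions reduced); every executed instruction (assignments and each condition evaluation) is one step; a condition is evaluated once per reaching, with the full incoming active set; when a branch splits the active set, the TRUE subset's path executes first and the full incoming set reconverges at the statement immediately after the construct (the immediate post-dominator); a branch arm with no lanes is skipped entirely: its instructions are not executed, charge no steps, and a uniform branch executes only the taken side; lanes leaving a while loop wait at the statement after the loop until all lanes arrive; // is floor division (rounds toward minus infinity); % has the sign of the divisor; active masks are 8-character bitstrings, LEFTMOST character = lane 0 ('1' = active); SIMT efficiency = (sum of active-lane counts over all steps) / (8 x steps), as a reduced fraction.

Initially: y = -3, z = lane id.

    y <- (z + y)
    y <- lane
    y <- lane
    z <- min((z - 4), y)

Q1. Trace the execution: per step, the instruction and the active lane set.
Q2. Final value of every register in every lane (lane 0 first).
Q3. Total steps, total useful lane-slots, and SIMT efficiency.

step 0: y <- (z + y)                 11111111
step 1: y <- lane                    11111111
step 2: y <- lane                    11111111
step 3: z <- min((z - 4), y)         11111111

Answer: 4 steps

y: 0,1,2,3,4,5,6,7
z: -4,-3,-2,-1,0,1,2,3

steps = 4; useful = 32; efficiency = 32/32 = 1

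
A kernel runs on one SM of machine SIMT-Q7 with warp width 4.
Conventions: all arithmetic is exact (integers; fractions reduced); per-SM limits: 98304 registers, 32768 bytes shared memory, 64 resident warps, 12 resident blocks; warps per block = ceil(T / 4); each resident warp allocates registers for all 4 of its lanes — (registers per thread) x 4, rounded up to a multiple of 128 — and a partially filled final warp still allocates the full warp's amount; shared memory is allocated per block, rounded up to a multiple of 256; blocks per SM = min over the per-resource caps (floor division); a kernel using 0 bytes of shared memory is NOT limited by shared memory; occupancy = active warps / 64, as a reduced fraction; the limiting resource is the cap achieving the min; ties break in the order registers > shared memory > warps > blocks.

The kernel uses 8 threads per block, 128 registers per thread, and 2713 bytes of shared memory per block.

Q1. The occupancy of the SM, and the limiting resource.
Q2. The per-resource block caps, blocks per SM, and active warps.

Answer: occupancy 11/32, limited by shared memory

registers: 96 blocks
shared memory: 11 blocks
warps: 32 blocks
blocks: 12 blocks

Answer: 11 blocks, 22 active warps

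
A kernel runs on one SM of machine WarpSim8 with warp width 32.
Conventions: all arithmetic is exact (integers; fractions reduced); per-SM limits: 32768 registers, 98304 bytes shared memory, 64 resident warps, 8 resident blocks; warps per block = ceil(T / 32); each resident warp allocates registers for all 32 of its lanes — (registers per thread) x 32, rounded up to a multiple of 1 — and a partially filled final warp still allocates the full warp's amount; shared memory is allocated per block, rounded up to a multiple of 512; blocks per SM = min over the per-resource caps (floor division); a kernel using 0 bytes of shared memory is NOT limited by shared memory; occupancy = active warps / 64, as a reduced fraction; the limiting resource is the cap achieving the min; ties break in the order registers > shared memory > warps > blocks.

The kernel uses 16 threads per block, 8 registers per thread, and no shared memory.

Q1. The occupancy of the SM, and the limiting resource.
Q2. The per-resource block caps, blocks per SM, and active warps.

Answer: occupancy 1/8, limited by blocks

registers: 128 blocks
shared memory: no limit (kernel uses none)
warps: 64 blocks
blocks: 8 blocks

Answer: 8 blocks, 8 active warps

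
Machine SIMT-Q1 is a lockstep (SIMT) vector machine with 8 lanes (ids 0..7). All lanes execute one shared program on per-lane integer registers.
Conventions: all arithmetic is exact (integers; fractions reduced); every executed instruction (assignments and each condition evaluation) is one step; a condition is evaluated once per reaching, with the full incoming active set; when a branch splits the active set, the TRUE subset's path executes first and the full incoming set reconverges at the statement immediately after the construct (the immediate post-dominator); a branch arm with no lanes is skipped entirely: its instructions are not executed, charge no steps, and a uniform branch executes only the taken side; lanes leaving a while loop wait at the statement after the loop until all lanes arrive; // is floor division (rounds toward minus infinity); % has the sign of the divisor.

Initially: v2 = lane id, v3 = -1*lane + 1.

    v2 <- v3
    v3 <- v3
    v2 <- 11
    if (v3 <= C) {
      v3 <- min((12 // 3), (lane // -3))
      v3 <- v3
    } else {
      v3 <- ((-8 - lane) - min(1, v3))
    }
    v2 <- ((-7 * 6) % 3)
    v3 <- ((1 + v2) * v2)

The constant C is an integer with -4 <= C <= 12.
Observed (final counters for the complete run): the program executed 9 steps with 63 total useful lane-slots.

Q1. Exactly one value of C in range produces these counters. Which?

Answer: C = 0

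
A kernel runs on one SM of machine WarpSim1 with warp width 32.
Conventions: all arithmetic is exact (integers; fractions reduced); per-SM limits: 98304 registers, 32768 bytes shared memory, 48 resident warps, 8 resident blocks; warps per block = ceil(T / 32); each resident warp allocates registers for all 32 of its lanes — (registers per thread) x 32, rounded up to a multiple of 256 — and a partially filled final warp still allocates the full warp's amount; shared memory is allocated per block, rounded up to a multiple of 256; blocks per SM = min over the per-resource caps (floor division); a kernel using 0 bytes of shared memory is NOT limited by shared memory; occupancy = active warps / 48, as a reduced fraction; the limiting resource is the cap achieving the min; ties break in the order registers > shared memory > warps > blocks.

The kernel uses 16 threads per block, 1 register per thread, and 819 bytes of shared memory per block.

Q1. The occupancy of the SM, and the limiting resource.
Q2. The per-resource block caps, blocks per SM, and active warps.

Answer: occupancy 1/6, limited by blocks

registers: 384 blocks
shared memory: 32 blocks
warps: 48 blocks
blocks: 8 blocks

Answer: 8 blocks, 8 active warps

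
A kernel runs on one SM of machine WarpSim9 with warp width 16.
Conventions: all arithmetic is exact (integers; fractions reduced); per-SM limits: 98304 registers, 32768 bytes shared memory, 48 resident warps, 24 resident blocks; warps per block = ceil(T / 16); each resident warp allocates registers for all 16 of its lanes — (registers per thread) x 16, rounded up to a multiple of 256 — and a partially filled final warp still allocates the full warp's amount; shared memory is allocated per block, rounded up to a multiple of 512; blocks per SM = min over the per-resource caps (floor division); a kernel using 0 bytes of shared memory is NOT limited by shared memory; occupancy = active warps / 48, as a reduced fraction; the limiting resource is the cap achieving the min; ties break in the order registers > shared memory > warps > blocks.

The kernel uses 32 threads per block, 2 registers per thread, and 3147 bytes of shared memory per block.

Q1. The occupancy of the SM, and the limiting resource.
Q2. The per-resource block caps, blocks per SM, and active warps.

Answer: occupancy 3/8, limited by shared memory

registers: 192 blocks
shared memory: 9 blocks
warps: 24 blocks
blocks: 24 blocks

Answer: 9 blocks, 18 active warps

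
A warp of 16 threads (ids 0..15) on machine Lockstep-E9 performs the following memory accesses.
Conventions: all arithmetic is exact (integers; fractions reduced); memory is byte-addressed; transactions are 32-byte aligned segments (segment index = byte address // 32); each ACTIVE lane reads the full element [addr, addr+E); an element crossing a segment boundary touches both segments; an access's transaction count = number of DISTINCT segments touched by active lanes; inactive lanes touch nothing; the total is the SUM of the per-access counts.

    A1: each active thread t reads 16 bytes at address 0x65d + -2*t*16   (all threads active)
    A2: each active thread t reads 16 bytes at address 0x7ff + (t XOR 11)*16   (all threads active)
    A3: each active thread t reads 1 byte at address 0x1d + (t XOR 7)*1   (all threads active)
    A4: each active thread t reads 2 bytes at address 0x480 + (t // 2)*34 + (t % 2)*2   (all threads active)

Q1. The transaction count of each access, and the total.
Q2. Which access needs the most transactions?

A1: 17 transactions
A2: 9 transactions
A3: 2 transactions
A4: 8 transactions

Answer: 17,9,2,8; total 36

Answer: A1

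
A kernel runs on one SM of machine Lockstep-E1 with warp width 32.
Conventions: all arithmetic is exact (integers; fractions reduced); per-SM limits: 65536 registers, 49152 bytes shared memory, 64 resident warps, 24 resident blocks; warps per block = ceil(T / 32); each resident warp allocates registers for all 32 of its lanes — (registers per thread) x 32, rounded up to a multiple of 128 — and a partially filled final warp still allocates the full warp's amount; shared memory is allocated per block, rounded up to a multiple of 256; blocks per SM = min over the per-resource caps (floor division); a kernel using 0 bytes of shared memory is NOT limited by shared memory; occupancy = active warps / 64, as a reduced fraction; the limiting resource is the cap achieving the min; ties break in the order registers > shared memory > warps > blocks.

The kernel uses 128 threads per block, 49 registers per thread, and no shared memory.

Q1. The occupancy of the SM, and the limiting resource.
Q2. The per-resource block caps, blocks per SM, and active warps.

Answer: occupancy 9/16, limited by registers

registers: 9 blocks
shared memory: no limit (kernel uses none)
warps: 16 blocks
blocks: 24 blocks

Answer: 9 blocks, 36 active warps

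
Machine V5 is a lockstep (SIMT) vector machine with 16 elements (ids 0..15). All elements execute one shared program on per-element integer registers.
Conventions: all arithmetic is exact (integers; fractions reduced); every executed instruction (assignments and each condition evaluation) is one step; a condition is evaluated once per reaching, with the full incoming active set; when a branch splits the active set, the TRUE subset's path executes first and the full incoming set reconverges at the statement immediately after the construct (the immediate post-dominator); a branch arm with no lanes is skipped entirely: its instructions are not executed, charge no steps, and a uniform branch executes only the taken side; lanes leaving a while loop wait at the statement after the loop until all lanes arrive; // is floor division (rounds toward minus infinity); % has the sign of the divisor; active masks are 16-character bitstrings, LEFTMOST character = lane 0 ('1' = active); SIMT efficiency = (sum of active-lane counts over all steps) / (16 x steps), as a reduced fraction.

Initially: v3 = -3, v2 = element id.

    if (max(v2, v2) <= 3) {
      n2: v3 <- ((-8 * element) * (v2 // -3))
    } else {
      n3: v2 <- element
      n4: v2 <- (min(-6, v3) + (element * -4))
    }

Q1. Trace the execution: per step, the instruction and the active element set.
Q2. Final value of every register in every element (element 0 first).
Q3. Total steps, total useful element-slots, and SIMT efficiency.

step 0: eval (max(v2, v2) <= 3)      1111111111111111
step 1: v3 <- ((-8 * element) * (v2 // -3)) 1111000000000000
step 2: v2 <- element                0000111111111111
step 3: v2 <- (min(-6, v3) + (element * -4)) 0000111111111111

Answer: 4 steps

v3: 0,8,16,24,-3,-3,-3,-3,-3,-3,-3,-3,-3,-3,-3,-3
v2: 0,1,2,3,-22,-26,-30,-34,-38,-42,-46,-50,-54,-58,-62,-66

steps = 4; useful = 44; efficiency = 44/64 = 11/16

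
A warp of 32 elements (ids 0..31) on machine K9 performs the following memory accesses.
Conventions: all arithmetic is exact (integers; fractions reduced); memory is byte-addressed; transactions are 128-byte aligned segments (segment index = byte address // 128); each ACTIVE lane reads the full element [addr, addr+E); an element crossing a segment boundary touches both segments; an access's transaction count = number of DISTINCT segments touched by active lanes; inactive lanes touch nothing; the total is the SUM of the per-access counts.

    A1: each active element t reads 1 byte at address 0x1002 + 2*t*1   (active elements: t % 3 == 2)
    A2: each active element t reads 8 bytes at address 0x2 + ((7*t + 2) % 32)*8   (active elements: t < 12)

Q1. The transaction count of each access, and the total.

A1: 1 transaction
A2: 2 transactions

Answer: 1,2; total 3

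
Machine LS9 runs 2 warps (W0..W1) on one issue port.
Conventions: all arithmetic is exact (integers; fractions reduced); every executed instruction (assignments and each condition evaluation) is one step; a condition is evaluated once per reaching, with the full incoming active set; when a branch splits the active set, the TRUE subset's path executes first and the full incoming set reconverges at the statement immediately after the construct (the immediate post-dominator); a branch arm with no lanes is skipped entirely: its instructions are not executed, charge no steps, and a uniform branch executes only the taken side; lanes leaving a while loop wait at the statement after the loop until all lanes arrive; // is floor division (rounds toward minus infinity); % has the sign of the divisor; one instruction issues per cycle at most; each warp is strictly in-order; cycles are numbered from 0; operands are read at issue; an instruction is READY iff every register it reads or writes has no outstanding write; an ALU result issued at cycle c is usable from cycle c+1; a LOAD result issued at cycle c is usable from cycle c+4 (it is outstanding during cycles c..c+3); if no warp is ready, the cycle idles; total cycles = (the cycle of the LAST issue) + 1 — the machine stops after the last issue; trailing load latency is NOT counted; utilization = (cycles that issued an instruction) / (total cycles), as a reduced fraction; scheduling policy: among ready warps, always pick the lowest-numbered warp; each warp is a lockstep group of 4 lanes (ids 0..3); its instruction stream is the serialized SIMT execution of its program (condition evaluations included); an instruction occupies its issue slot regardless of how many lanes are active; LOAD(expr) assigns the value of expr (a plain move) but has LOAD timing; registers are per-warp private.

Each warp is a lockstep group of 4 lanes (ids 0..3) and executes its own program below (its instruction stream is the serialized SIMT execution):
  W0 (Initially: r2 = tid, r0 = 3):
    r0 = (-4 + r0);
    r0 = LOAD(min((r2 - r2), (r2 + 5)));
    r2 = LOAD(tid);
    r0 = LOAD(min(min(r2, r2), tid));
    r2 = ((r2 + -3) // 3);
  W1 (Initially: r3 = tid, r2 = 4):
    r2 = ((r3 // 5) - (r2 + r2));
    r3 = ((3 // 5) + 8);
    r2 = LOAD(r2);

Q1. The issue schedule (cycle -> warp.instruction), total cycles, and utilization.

cycle 0: W0.I0
cycle 1: W0.I1
cycle 2: W0.I2
cycle 3: W1.I0
cycle 4: W1.I1
cycle 5: W1.I2
cycle 6: W0.I3
cycle 7: W0.I4

Answer: 8 cycles, utilization 1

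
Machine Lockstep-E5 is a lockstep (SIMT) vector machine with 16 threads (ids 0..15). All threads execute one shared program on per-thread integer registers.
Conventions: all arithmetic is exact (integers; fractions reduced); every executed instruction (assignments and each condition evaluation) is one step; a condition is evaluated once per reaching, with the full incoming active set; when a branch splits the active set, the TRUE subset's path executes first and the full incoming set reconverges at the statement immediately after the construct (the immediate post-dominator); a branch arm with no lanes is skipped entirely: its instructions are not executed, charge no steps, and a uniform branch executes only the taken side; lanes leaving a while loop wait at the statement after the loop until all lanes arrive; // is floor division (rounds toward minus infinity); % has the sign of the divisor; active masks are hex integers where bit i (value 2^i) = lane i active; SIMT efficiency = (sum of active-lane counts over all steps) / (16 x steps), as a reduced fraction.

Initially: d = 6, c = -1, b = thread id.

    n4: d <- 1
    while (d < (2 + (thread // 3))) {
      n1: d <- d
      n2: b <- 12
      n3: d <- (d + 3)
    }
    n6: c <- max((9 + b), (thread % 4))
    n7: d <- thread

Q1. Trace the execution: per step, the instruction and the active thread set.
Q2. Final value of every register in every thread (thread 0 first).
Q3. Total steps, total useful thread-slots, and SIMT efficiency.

step 0: d <- 1                       0xffff
step 1: eval (d < (2 + (thread // 3))) 0xffff
step 2: d <- d                       0xffff
step 3: b <- 12                      0xffff
step 4: d <- (d + 3)                 0xffff
step 5: eval (d < (2 + (thread // 3))) 0xffff
step 6: d <- d                       0xfe00
step 7: b <- 12                      0xfe00
step 8: d <- (d + 3)                 0xfe00
step 9: eval (d < (2 + (thread // 3))) 0xfe00
step 10: c <- max((9 + b), (thread % 4)) 0xffff
step 11: d <- thread                  0xffff

Answer: 12 steps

d: 0,1,2,3,4,5,6,7,8,9,10,11,12,13,14,15
c: 21,21,21,21,21,21,21,21,21,21,21,21,21,21,21,21
b: 12,12,12,12,12,12,12,12,12,12,12,12,12,12,12,12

steps = 12; useful = 156; efficiency = 156/192 = 13/16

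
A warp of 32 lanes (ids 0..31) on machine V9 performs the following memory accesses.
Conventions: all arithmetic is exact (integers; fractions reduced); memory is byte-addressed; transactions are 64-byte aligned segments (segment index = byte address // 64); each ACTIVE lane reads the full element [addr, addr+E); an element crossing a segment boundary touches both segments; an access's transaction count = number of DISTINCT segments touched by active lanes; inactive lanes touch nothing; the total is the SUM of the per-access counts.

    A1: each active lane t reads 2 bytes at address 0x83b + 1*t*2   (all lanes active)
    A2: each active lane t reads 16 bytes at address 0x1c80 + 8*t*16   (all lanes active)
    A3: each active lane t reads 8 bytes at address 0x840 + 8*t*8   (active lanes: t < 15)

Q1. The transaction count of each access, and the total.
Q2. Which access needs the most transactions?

A1: 2 transactions
A2: 32 transactions
A3: 15 transactions

Answer: 2,32,15; total 49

Answer: A2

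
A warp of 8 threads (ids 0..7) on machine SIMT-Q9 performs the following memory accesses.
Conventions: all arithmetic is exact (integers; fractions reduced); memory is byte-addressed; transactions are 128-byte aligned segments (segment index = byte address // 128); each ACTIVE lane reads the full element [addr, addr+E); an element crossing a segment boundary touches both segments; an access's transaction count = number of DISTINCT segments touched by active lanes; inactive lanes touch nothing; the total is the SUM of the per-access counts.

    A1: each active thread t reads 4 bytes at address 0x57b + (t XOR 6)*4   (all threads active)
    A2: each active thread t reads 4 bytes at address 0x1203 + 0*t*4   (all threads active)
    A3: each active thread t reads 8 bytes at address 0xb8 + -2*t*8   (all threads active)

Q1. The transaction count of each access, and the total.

A1: 2 transactions
A2: 1 transaction
A3: 2 transactions

Answer: 2,1,2; total 5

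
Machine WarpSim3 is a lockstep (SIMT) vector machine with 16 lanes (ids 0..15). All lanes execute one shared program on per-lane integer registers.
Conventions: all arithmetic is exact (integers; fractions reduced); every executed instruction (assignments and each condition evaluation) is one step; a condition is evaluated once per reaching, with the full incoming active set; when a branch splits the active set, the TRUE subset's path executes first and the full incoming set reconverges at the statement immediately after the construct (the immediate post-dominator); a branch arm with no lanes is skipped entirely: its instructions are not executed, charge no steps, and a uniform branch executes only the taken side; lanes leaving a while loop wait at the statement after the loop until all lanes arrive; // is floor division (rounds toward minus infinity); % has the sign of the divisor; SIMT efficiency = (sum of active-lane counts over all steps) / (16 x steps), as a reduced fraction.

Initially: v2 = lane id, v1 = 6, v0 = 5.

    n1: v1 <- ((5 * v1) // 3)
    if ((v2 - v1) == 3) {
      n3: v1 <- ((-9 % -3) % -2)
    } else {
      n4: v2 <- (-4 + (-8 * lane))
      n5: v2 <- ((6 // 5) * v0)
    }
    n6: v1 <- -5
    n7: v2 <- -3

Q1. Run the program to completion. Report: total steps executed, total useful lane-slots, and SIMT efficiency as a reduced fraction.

Answer: 7 steps, 95 useful, 95/112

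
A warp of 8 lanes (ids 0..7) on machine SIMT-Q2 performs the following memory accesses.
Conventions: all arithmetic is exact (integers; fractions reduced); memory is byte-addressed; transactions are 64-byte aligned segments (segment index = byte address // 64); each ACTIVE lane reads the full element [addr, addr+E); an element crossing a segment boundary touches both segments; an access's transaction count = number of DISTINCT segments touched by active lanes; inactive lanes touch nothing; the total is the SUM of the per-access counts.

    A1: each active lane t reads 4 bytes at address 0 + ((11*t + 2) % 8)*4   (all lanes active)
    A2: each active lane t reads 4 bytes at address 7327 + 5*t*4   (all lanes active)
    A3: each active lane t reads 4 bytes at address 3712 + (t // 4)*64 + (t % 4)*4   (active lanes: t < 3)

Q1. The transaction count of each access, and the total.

A1: 1 transaction
A2: 3 transactions
A3: 1 transaction

Answer: 1,3,1; total 5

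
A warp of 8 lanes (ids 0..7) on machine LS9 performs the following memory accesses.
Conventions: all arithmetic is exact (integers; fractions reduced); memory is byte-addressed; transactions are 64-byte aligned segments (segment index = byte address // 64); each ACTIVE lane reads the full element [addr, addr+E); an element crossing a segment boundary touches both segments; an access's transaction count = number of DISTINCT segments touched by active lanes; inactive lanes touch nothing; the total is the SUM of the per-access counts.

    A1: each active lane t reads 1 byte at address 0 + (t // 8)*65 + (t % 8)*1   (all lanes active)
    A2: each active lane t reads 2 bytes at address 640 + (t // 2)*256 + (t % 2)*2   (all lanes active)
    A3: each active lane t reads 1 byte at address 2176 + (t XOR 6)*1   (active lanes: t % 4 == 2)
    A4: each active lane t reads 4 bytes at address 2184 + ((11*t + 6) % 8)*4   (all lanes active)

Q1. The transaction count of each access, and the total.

A1: 1 transaction
A2: 4 transactions
A3: 1 transaction
A4: 1 transaction

Answer: 1,4,1,1; total 7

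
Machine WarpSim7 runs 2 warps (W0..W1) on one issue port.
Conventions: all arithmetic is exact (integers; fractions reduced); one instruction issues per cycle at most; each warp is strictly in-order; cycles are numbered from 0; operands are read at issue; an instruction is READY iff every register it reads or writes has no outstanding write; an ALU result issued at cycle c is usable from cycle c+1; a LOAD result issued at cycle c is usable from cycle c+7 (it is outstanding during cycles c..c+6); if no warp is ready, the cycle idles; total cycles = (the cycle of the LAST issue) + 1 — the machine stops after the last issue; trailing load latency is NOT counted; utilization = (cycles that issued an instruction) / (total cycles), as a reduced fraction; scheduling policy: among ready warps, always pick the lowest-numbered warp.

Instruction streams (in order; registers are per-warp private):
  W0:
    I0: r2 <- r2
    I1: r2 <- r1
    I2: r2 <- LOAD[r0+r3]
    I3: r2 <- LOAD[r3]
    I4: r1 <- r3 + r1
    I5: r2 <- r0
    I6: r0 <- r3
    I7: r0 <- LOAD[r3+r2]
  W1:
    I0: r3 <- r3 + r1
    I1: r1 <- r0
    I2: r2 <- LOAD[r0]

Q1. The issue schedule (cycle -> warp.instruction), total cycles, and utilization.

cycle 0: W0.I0
cycle 1: W0.I1
cycle 2: W0.I2
cycle 3: W1.I0
cycle 4: W1.I1
cycle 5: W1.I2
cycle 6: idle
cycle 7: idle
cycle 8: idle
cycle 9: W0.I3
cycle 10: W0.I4
cycle 11: idle
cycle 12: idle
cycle 13: idle
cycle 14: idle
cycle 15: idle
cycle 16: W0.I5
cycle 17: W0.I6
cycle 18: W0.I7

Answer: 19 cycles, utilization 11/19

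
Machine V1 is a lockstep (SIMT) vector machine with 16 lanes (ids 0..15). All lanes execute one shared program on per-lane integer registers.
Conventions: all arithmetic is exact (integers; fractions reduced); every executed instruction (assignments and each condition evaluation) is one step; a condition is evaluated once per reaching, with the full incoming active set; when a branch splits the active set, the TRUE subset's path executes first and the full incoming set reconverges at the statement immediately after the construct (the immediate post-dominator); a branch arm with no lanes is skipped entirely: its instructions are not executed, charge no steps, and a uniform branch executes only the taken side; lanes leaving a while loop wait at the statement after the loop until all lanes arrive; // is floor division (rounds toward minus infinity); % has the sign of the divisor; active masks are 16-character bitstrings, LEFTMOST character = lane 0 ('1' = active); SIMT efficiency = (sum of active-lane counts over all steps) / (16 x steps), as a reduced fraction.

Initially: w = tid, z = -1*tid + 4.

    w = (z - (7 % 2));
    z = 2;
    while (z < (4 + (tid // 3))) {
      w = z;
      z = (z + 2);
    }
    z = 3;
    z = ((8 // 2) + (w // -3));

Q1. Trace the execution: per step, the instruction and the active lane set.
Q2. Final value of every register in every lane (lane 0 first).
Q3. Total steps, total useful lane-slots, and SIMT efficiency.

step 0: w <- (z - (7 % 2))           1111111111111111
step 1: z <- 2                       1111111111111111
step 2: eval (z < (4 + (tid // 3)))  1111111111111111
step 3: w <- z                       1111111111111111
step 4: z <- (z + 2)                 1111111111111111
step 5: eval (z < (4 + (tid // 3)))  1111111111111111
step 6: w <- z                       0001111111111111
step 7: z <- (z + 2)                 0001111111111111
step 8: eval (z < (4 + (tid // 3)))  0001111111111111
step 9: w <- z                       0000000001111111
step 10: z <- (z + 2)                 0000000001111111
step 11: eval (z < (4 + (tid // 3)))  0000000001111111
step 12: w <- z                       0000000000000001
step 13: z <- (z + 2)                 0000000000000001
step 14: eval (z < (4 + (tid // 3)))  0000000000000001
step 15: z <- 3                       1111111111111111
step 16: z <- ((8 // 2) + (w // -3))  1111111111111111

Answer: 17 steps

w: 2,2,2,4,4,4,4,4,4,6,6,6,6,6,6,8
z: 3,3,3,2,2,2,2,2,2,2,2,2,2,2,2,1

steps = 17; useful = 191; efficiency = 191/272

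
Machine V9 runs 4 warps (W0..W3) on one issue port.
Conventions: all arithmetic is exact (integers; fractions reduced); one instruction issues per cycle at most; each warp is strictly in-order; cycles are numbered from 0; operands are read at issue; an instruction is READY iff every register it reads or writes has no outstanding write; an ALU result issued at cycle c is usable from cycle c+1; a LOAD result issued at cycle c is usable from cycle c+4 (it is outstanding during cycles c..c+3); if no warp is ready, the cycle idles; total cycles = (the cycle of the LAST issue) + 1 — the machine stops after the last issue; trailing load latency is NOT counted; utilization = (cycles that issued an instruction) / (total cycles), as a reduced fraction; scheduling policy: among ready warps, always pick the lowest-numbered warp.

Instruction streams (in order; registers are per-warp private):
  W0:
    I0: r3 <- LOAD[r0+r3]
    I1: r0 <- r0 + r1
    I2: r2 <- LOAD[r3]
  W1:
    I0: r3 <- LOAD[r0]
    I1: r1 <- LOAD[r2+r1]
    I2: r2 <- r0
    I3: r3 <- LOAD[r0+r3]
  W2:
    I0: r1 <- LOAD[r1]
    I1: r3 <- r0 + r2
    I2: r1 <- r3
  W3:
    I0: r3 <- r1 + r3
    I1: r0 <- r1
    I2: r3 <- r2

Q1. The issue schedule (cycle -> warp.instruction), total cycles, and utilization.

cycle 0: W0.I0
cycle 1: W0.I1
cycle 2: W1.I0
cycle 3: W1.I1
cycle 4: W0.I2
cycle 5: W1.I2
cycle 6: W1.I3
cycle 7: W2.I0
cycle 8: W2.I1
cycle 9: W3.I0
cycle 10: W3.I1
cycle 11: W2.I2
cycle 12: W3.I2

Answer: 13 cycles, utilization 1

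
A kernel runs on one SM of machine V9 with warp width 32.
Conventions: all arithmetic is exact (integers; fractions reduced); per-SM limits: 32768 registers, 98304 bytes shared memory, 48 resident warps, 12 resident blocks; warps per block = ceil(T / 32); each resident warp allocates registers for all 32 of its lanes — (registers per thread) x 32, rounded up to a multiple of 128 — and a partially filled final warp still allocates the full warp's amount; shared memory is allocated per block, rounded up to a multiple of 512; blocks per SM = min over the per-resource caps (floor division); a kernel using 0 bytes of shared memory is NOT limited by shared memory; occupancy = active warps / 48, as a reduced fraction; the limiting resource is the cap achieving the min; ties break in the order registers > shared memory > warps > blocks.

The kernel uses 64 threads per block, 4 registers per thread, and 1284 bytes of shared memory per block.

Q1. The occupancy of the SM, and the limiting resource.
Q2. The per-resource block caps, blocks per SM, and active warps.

Answer: occupancy 1/2, limited by blocks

registers: 128 blocks
shared memory: 64 blocks
warps: 24 blocks
blocks: 12 blocks

Answer: 12 blocks, 24 active warps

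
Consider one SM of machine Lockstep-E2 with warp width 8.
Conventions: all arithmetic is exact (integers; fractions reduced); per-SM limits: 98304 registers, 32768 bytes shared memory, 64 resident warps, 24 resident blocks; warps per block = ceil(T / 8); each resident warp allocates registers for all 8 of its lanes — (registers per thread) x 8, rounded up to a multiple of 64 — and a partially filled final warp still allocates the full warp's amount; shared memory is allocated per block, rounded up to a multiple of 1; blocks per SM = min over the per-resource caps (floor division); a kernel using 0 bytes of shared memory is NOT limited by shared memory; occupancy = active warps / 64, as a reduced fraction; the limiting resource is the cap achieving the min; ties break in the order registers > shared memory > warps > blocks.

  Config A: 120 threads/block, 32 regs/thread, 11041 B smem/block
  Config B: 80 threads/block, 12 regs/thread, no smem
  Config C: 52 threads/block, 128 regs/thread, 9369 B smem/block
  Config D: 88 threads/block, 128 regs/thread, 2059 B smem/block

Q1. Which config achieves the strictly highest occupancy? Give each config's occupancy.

occupancies: A 15/32, B 15/16, C 21/64, D 55/64

Answer: B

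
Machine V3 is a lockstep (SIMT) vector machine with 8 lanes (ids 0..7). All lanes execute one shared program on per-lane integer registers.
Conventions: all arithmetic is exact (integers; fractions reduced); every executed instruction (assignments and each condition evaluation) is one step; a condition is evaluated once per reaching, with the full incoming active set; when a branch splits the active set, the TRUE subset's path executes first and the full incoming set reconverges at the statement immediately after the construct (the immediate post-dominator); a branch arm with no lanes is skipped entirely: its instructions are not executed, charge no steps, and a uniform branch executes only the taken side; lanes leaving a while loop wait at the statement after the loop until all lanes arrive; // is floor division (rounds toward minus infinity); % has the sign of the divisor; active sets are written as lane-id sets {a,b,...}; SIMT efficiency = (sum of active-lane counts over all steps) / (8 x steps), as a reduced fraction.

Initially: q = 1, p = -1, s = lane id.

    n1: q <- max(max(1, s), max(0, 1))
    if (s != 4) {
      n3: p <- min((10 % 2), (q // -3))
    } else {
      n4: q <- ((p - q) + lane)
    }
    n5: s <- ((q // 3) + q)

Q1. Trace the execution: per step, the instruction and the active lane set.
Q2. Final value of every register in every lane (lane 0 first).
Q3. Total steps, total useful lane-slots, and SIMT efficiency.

step 0: q <- max(max(1, s), max(0, 1)) {0,1,2,3,4,5,6,7}
step 1: eval (s != 4)                {0,1,2,3,4,5,6,7}
step 2: p <- min((10 % 2), (q // -3)) {0,1,2,3,5,6,7}
step 3: q <- ((p - q) + lane)        {4}
step 4: s <- ((q // 3) + q)          {0,1,2,3,4,5,6,7}

Answer: 5 steps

q: 1,1,2,3,-1,5,6,7
p: -1,-1,-1,-1,-1,-2,-2,-3
s: 1,1,2,4,-2,6,8,9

steps = 5; useful = 32; efficiency = 32/40 = 4/5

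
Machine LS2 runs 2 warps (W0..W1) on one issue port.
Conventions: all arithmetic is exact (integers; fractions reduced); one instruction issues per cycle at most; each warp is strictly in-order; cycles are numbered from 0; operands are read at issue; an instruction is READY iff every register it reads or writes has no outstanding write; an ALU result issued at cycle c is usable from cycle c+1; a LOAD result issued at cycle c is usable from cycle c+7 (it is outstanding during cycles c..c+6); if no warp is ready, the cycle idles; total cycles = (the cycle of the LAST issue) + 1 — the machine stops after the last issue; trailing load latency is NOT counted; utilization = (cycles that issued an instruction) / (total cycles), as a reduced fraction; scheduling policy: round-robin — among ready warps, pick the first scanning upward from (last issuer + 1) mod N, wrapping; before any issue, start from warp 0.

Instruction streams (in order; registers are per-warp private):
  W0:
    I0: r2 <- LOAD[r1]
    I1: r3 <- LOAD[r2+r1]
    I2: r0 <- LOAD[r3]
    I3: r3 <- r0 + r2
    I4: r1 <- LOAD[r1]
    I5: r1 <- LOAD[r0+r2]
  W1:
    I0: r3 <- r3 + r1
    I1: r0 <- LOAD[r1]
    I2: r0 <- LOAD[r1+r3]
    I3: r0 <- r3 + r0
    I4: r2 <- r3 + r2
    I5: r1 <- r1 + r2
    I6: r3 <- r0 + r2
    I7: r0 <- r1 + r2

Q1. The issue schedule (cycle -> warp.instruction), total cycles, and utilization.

cycle 0: W0.I0
cycle 1: W1.I0
cycle 2: W1.I1
cycle 3: idle
cycle 4: idle
cycle 5: idle
cycle 6: idle
cycle 7: W0.I1
cycle 8: idle
cycle 9: W1.I2
cycle 10: idle
cycle 11: idle
cycle 12: idle
cycle 13: idle
cycle 14: W0.I2
cycle 15: idle
cycle 16: W1.I3
cycle 17: W1.I4
cycle 18: W1.I5
cycle 19: W1.I6
cycle 20: W1.I7
cycle 21: W0.I3
cycle 22: W0.I4
cycle 23: idle
cycle 24: idle
cycle 25: idle
cycle 26: idle
cycle 27: idle
cycle 28: idle
cycle 29: W0.I5

Answer: 30 cycles, utilization 7/15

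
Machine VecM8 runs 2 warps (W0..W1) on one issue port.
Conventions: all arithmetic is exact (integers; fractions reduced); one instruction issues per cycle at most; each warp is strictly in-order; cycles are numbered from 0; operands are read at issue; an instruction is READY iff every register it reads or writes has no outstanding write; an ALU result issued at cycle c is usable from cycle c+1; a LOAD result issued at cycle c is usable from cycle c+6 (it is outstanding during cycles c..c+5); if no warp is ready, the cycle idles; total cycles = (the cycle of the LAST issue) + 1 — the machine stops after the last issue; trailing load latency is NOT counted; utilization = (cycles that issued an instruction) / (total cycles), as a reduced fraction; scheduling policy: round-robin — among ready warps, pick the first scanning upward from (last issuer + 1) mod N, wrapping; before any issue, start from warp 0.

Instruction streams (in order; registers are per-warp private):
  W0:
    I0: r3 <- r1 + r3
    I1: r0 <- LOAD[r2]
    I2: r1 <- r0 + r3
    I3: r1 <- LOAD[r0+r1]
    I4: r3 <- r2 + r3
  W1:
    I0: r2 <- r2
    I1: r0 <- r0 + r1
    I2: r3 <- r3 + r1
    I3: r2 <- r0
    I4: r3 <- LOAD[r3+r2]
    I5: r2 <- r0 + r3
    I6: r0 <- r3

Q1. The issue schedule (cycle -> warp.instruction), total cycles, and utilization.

cycle 0: W0.I0
cycle 1: W1.I0
cycle 2: W0.I1
cycle 3: W1.I1
cycle 4: W1.I2
cycle 5: W1.I3
cycle 6: W1.I4
cycle 7: idle
cycle 8: W0.I2
cycle 9: W0.I3
cycle 10: W0.I4
cycle 11: idle
cycle 12: W1.I5
cycle 13: W1.I6

Answer: 14 cycles, utilization 6/7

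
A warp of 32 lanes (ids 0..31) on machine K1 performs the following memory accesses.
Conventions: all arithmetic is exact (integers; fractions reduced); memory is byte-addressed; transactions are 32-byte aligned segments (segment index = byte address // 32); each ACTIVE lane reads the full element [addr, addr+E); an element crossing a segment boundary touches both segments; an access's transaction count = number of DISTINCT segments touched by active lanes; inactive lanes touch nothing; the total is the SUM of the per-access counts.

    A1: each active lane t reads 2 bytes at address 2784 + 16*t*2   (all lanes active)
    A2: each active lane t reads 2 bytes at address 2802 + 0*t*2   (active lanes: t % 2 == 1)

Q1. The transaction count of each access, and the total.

A1: 32 transactions
A2: 1 transaction

Answer: 32,1; total 33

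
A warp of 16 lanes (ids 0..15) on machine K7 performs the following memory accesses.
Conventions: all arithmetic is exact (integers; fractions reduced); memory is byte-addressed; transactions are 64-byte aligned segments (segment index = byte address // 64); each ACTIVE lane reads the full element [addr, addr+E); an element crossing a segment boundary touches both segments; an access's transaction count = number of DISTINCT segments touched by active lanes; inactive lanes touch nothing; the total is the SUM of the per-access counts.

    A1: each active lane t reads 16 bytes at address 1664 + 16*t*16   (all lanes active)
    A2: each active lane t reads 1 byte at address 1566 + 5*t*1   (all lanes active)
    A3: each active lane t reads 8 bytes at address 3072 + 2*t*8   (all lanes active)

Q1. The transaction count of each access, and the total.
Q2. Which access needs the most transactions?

A1: 16 transactions
A2: 2 transactions
A3: 4 transactions

Answer: 16,2,4; total 22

Answer: A1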